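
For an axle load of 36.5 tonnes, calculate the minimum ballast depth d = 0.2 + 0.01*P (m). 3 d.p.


d = 0.2 + 0.01 * 36.5
d = 0.2 + 0.365
d = 0.565 m

0.565


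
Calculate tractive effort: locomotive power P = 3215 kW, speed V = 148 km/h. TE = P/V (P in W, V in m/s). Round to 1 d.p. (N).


Convert: P = 3215 kW = 3215000 W
V = 148 / 3.6 = 41.1111 m/s
TE = 3215000 / 41.1111
TE = 78202.7 N

78202.7


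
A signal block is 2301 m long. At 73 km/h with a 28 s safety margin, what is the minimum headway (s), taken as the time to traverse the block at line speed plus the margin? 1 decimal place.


V = 73 / 3.6 = 20.2778 m/s
Block traversal time = 2301 / 20.2778 = 113.474 s
Headway = 113.474 + 28
Headway = 141.5 s

141.5


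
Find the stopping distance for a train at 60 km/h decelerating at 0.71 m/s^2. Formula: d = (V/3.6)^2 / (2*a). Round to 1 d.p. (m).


Convert speed: V = 60 / 3.6 = 16.6667 m/s
V^2 = 277.7778
d = 277.7778 / (2 * 0.71)
d = 277.7778 / 1.42
d = 195.6 m

195.6


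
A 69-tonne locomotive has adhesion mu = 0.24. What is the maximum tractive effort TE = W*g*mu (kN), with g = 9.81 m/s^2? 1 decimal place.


TE_max = W * g * mu
TE_max = 69 * 9.81 * 0.24
TE_max = 676.89 * 0.24
TE_max = 162.5 kN

162.5


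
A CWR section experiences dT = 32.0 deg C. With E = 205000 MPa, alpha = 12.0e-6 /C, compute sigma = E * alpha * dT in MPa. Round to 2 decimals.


sigma = E * alpha * dT
sigma = 205000 * 12.0e-6 * 32.0
sigma = 2.46 * 32.0
sigma = 78.72 MPa

78.72


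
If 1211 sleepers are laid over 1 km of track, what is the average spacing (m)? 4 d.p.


Spacing = 1000 m / number of sleepers
Spacing = 1000 / 1211
Spacing = 0.8258 m

0.8258


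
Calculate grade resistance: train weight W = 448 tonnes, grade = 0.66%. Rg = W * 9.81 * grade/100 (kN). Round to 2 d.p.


Rg = W * 9.81 * grade / 100
Rg = 448 * 9.81 * 0.66 / 100
Rg = 4394.88 * 0.0066
Rg = 29.01 kN

29.01


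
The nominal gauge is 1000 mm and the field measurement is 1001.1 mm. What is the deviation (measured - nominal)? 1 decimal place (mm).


Deviation = measured - nominal
Deviation = 1001.1 - 1000
Deviation = 1.1 mm

1.1


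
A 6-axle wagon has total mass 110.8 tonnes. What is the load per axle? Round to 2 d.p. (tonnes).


Load per axle = total weight / number of axles
Load = 110.8 / 6
Load = 18.47 tonnes

18.47


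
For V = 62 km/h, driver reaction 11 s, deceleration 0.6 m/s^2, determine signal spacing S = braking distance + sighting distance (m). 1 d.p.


V = 62 / 3.6 = 17.2222 m/s
Braking distance = 17.2222^2 / (2*0.6) = 247.1708 m
Sighting distance = 17.2222 * 11 = 189.4444 m
S = 247.1708 + 189.4444 = 436.6 m

436.6


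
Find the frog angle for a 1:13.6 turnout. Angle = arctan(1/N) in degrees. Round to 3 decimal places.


1/N = 1/13.6 = 0.073529
angle = arctan(0.073529) = 0.073397 rad
angle = 0.073397 * 180/pi = 4.205 degrees

4.205


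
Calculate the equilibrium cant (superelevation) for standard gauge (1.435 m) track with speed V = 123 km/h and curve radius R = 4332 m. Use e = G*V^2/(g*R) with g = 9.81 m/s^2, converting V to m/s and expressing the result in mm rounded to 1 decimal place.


Convert speed: V = 123 / 3.6 = 34.1667 m/s
Apply formula: e = 1.435 * 34.1667^2 / (9.81 * 4332)
e = 1.435 * 1167.3611 / 42496.92
e = 0.039418 m = 39.4 mm

39.4


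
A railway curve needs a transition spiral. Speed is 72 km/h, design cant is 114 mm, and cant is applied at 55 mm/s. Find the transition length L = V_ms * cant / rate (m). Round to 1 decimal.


Convert speed: V = 72 / 3.6 = 20.0 m/s
L = 20.0 * 114 / 55
L = 2280.0 / 55
L = 41.5 m

41.5


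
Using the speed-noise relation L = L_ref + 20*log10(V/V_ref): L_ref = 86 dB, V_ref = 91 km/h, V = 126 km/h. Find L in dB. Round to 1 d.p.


V/V_ref = 126 / 91 = 1.384615
log10(1.384615) = 0.141329
20 * 0.141329 = 2.8266
L = 86 + 2.8266 = 88.8 dB

88.8


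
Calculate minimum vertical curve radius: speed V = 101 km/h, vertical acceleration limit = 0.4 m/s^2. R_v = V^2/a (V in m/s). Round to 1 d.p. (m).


Convert speed: V = 101 / 3.6 = 28.0556 m/s
V^2 = 787.1142 m^2/s^2
R_v = 787.1142 / 0.4
R_v = 1967.8 m

1967.8


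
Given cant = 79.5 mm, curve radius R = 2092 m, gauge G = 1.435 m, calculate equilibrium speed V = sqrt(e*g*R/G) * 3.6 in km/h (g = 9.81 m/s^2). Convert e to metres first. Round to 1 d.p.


Convert cant: e = 79.5 mm = 0.0795 m
V_ms = sqrt(0.0795 * 9.81 * 2092 / 1.435)
V_ms = sqrt(1136.961909) = 33.7189 m/s
V = 33.7189 * 3.6 = 121.4 km/h

121.4


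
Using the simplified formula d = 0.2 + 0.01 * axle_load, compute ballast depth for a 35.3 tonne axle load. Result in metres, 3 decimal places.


d = 0.2 + 0.01 * 35.3
d = 0.2 + 0.353
d = 0.553 m

0.553


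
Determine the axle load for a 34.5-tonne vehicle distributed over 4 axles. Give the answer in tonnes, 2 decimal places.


Load per axle = total weight / number of axles
Load = 34.5 / 4
Load = 8.63 tonnes

8.63


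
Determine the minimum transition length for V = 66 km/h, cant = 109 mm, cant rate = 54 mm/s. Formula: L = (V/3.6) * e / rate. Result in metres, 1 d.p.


Convert speed: V = 66 / 3.6 = 18.3333 m/s
L = 18.3333 * 109 / 54
L = 1998.3333 / 54
L = 37.0 m

37.0


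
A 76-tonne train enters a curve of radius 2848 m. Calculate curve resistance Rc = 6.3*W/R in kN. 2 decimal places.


Rc = 6.3 * W / R
Rc = 6.3 * 76 / 2848
Rc = 478.8 / 2848
Rc = 0.17 kN

0.17


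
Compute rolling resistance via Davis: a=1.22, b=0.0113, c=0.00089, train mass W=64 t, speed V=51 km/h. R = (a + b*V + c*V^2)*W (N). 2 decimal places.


b*V = 0.0113 * 51 = 0.5763
c*V^2 = 0.00089 * 2601 = 2.31489
R_per_t = 1.22 + 0.5763 + 2.31489 = 4.11119 N/t
R_total = 4.11119 * 64 = 263.12 N

263.12


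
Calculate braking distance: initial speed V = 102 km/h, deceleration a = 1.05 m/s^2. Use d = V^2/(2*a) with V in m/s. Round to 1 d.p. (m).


Convert speed: V = 102 / 3.6 = 28.3333 m/s
V^2 = 802.7778
d = 802.7778 / (2 * 1.05)
d = 802.7778 / 2.1
d = 382.3 m

382.3


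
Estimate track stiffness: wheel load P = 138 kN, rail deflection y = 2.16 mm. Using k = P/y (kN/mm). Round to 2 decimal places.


Track stiffness k = P / y
k = 138 / 2.16
k = 63.89 kN/mm

63.89


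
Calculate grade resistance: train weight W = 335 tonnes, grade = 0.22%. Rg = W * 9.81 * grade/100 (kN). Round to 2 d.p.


Rg = W * 9.81 * grade / 100
Rg = 335 * 9.81 * 0.22 / 100
Rg = 3286.35 * 0.0022
Rg = 7.23 kN

7.23


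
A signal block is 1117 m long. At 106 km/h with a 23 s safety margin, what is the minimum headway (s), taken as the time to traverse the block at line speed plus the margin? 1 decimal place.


V = 106 / 3.6 = 29.4444 m/s
Block traversal time = 1117 / 29.4444 = 37.9358 s
Headway = 37.9358 + 23
Headway = 60.9 s

60.9


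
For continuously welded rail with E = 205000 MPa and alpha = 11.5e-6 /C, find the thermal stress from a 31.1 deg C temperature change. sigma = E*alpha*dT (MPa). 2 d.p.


sigma = E * alpha * dT
sigma = 205000 * 11.5e-6 * 31.1
sigma = 2.3575 * 31.1
sigma = 73.32 MPa

73.32


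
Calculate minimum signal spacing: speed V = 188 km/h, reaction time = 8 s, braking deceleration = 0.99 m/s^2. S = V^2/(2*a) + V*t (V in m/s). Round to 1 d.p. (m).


V = 188 / 3.6 = 52.2222 m/s
Braking distance = 52.2222^2 / (2*0.99) = 1377.3538 m
Sighting distance = 52.2222 * 8 = 417.7778 m
S = 1377.3538 + 417.7778 = 1795.1 m

1795.1


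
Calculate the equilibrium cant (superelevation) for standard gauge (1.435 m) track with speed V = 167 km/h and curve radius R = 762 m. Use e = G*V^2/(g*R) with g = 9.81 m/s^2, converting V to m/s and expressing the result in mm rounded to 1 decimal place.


Convert speed: V = 167 / 3.6 = 46.3889 m/s
Apply formula: e = 1.435 * 46.3889^2 / (9.81 * 762)
e = 1.435 * 2151.929 / 7475.22
e = 0.413101 m = 413.1 mm

413.1


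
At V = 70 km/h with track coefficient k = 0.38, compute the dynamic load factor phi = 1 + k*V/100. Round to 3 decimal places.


phi = 1 + k * V / 100
phi = 1 + 0.38 * 70 / 100
phi = 1 + 0.266
phi = 1.266

1.266


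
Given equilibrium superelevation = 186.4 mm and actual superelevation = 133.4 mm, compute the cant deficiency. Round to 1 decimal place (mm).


Cant deficiency = equilibrium cant - actual cant
CD = 186.4 - 133.4
CD = 53.0 mm

53.0


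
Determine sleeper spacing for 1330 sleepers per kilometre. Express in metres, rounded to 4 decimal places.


Spacing = 1000 m / number of sleepers
Spacing = 1000 / 1330
Spacing = 0.7519 m

0.7519


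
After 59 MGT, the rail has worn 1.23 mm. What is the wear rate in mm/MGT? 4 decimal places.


Wear rate = total wear / cumulative tonnage
Rate = 1.23 / 59
Rate = 0.0208 mm/MGT

0.0208


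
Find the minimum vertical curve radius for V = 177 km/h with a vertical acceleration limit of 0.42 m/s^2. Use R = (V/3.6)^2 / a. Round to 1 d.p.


Convert speed: V = 177 / 3.6 = 49.1667 m/s
V^2 = 2417.3611 m^2/s^2
R_v = 2417.3611 / 0.42
R_v = 5755.6 m

5755.6


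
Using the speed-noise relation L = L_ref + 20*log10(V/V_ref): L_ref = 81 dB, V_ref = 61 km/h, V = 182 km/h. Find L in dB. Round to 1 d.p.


V/V_ref = 182 / 61 = 2.983607
log10(2.983607) = 0.474742
20 * 0.474742 = 9.4948
L = 81 + 9.4948 = 90.5 dB

90.5


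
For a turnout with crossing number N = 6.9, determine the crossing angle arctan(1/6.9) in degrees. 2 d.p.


1/N = 1/6.9 = 0.144928
angle = arctan(0.144928) = 0.143925 rad
angle = 0.143925 * 180/pi = 8.25 degrees

8.25


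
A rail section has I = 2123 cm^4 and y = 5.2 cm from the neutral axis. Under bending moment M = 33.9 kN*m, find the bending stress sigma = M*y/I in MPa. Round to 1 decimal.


Convert units:
M = 33.9 kN*m = 33900000 N*mm
y = 5.2 cm = 52 mm
I = 2123 cm^4 = 21230000 mm^4
sigma = 33900000 * 52 / 21230000
sigma = 83.0 MPa

83.0


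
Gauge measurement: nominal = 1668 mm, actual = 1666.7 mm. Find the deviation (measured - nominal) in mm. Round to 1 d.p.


Deviation = measured - nominal
Deviation = 1666.7 - 1668
Deviation = -1.3 mm

-1.3


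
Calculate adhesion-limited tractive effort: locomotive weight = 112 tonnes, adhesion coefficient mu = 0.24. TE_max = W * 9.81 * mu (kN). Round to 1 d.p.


TE_max = W * g * mu
TE_max = 112 * 9.81 * 0.24
TE_max = 1098.72 * 0.24
TE_max = 263.7 kN

263.7


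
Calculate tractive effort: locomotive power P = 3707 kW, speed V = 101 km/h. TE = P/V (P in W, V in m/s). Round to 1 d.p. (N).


Convert: P = 3707 kW = 3707000 W
V = 101 / 3.6 = 28.0556 m/s
TE = 3707000 / 28.0556
TE = 132130.7 N

132130.7


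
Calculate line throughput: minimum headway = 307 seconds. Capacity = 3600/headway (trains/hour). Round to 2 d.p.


Capacity = 3600 / headway
Capacity = 3600 / 307
Capacity = 11.73 trains/hour

11.73


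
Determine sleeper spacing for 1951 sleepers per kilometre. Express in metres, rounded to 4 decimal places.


Spacing = 1000 m / number of sleepers
Spacing = 1000 / 1951
Spacing = 0.5126 m

0.5126


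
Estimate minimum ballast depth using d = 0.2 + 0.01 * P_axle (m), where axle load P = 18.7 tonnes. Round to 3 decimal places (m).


d = 0.2 + 0.01 * 18.7
d = 0.2 + 0.187
d = 0.387 m

0.387


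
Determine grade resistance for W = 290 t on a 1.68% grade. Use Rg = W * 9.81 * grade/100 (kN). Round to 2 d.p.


Rg = W * 9.81 * grade / 100
Rg = 290 * 9.81 * 1.68 / 100
Rg = 2844.9 * 0.0168
Rg = 47.79 kN

47.79


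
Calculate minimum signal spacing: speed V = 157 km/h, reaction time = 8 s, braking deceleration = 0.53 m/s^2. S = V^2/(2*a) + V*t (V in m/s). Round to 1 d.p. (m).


V = 157 / 3.6 = 43.6111 m/s
Braking distance = 43.6111^2 / (2*0.53) = 1794.2727 m
Sighting distance = 43.6111 * 8 = 348.8889 m
S = 1794.2727 + 348.8889 = 2143.2 m

2143.2


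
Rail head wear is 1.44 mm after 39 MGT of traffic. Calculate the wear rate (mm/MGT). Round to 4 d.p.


Wear rate = total wear / cumulative tonnage
Rate = 1.44 / 39
Rate = 0.0369 mm/MGT

0.0369


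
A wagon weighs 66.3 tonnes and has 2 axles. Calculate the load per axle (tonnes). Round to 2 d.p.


Load per axle = total weight / number of axles
Load = 66.3 / 2
Load = 33.15 tonnes

33.15


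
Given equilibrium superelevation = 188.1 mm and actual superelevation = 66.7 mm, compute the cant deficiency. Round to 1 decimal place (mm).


Cant deficiency = equilibrium cant - actual cant
CD = 188.1 - 66.7
CD = 121.4 mm

121.4


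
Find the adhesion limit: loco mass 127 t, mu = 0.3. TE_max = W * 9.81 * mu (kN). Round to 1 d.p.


TE_max = W * g * mu
TE_max = 127 * 9.81 * 0.3
TE_max = 1245.87 * 0.3
TE_max = 373.8 kN

373.8


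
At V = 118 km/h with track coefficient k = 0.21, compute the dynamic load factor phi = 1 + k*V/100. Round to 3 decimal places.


phi = 1 + k * V / 100
phi = 1 + 0.21 * 118 / 100
phi = 1 + 0.2478
phi = 1.248

1.248


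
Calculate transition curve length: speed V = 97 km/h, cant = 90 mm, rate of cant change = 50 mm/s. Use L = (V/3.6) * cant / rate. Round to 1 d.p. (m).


Convert speed: V = 97 / 3.6 = 26.9444 m/s
L = 26.9444 * 90 / 50
L = 2425.0 / 50
L = 48.5 m

48.5


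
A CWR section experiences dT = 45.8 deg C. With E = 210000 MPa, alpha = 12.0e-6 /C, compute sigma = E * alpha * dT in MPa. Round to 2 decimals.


sigma = E * alpha * dT
sigma = 210000 * 12.0e-6 * 45.8
sigma = 2.52 * 45.8
sigma = 115.42 MPa

115.42


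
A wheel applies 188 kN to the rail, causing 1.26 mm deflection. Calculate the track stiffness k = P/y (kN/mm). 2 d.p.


Track stiffness k = P / y
k = 188 / 1.26
k = 149.21 kN/mm

149.21


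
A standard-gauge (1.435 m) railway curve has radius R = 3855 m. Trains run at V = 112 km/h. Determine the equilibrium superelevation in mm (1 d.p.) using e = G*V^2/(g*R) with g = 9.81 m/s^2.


Convert speed: V = 112 / 3.6 = 31.1111 m/s
Apply formula: e = 1.435 * 31.1111^2 / (9.81 * 3855)
e = 1.435 * 967.9012 / 37817.55
e = 0.036727 m = 36.7 mm

36.7


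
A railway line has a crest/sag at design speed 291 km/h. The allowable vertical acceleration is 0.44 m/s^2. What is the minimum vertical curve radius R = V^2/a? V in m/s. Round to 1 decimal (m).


Convert speed: V = 291 / 3.6 = 80.8333 m/s
V^2 = 6534.0278 m^2/s^2
R_v = 6534.0278 / 0.44
R_v = 14850.1 m

14850.1


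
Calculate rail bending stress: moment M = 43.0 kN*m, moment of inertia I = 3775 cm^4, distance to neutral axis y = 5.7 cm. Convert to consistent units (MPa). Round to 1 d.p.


Convert units:
M = 43.0 kN*m = 43000000 N*mm
y = 5.7 cm = 57 mm
I = 3775 cm^4 = 37750000 mm^4
sigma = 43000000 * 57 / 37750000
sigma = 64.9 MPa

64.9


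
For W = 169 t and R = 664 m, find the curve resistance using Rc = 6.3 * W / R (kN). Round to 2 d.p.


Rc = 6.3 * W / R
Rc = 6.3 * 169 / 664
Rc = 1064.7 / 664
Rc = 1.60 kN

1.60


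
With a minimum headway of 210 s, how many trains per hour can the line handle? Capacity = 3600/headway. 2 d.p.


Capacity = 3600 / headway
Capacity = 3600 / 210
Capacity = 17.14 trains/hour

17.14


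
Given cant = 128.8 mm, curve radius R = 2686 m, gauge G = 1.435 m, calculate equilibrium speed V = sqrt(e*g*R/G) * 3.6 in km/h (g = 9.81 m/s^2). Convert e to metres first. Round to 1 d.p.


Convert cant: e = 128.8 mm = 0.1288 m
V_ms = sqrt(0.1288 * 9.81 * 2686 / 1.435)
V_ms = sqrt(2365.042654) = 48.6317 m/s
V = 48.6317 * 3.6 = 175.1 km/h

175.1


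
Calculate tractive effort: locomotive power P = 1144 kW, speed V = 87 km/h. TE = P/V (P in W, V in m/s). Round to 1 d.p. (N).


Convert: P = 1144 kW = 1144000 W
V = 87 / 3.6 = 24.1667 m/s
TE = 1144000 / 24.1667
TE = 47337.9 N

47337.9


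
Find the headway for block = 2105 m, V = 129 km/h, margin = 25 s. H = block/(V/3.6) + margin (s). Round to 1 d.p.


V = 129 / 3.6 = 35.8333 m/s
Block traversal time = 2105 / 35.8333 = 58.7442 s
Headway = 58.7442 + 25
Headway = 83.7 s

83.7


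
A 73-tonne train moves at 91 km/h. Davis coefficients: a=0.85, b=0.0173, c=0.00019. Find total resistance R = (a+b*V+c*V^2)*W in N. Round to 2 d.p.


b*V = 0.0173 * 91 = 1.5743
c*V^2 = 0.00019 * 8281 = 1.57339
R_per_t = 0.85 + 1.5743 + 1.57339 = 3.99769 N/t
R_total = 3.99769 * 73 = 291.83 N

291.83


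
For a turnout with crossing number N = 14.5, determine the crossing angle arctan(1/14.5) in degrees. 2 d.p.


1/N = 1/14.5 = 0.068966
angle = arctan(0.068966) = 0.068856 rad
angle = 0.068856 * 180/pi = 3.95 degrees

3.95


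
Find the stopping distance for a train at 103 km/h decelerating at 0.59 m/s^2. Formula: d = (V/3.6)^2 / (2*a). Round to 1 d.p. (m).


Convert speed: V = 103 / 3.6 = 28.6111 m/s
V^2 = 818.5957
d = 818.5957 / (2 * 0.59)
d = 818.5957 / 1.18
d = 693.7 m

693.7


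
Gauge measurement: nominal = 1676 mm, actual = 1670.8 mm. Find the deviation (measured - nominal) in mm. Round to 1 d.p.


Deviation = measured - nominal
Deviation = 1670.8 - 1676
Deviation = -5.2 mm

-5.2


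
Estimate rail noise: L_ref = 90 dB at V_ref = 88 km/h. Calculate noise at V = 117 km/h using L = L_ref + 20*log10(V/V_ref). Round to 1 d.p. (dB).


V/V_ref = 117 / 88 = 1.329545
log10(1.329545) = 0.123703
20 * 0.123703 = 2.4741
L = 90 + 2.4741 = 92.5 dB

92.5


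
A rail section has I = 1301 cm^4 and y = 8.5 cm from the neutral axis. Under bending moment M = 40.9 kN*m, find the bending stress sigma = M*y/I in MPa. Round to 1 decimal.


Convert units:
M = 40.9 kN*m = 40900000 N*mm
y = 8.5 cm = 85 mm
I = 1301 cm^4 = 13010000 mm^4
sigma = 40900000 * 85 / 13010000
sigma = 267.2 MPa

267.2


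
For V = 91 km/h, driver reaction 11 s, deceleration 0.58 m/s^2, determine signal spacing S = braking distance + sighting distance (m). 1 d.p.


V = 91 / 3.6 = 25.2778 m/s
Braking distance = 25.2778^2 / (2*0.58) = 550.8328 m
Sighting distance = 25.2778 * 11 = 278.0556 m
S = 550.8328 + 278.0556 = 828.9 m

828.9


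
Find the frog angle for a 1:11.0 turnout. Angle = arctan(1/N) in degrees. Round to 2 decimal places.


1/N = 1/11.0 = 0.090909
angle = arctan(0.090909) = 0.09066 rad
angle = 0.09066 * 180/pi = 5.19 degrees

5.19


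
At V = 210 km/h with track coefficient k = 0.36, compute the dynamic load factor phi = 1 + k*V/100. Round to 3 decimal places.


phi = 1 + k * V / 100
phi = 1 + 0.36 * 210 / 100
phi = 1 + 0.756
phi = 1.756

1.756


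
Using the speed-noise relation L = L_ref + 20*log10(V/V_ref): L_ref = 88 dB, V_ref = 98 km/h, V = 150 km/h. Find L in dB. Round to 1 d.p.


V/V_ref = 150 / 98 = 1.530612
log10(1.530612) = 0.184865
20 * 0.184865 = 3.6973
L = 88 + 3.6973 = 91.7 dB

91.7


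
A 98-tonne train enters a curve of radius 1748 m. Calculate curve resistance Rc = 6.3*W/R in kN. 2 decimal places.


Rc = 6.3 * W / R
Rc = 6.3 * 98 / 1748
Rc = 617.4 / 1748
Rc = 0.35 kN

0.35


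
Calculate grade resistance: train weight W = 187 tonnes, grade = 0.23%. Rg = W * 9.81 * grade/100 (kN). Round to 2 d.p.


Rg = W * 9.81 * grade / 100
Rg = 187 * 9.81 * 0.23 / 100
Rg = 1834.47 * 0.0023
Rg = 4.22 kN

4.22


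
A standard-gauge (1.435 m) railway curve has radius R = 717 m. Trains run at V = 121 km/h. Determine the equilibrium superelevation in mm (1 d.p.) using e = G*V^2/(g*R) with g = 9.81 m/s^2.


Convert speed: V = 121 / 3.6 = 33.6111 m/s
Apply formula: e = 1.435 * 33.6111^2 / (9.81 * 717)
e = 1.435 * 1129.7068 / 7033.77
e = 0.230478 m = 230.5 mm

230.5


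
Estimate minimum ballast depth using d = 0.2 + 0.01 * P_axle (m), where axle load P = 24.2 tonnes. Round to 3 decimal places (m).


d = 0.2 + 0.01 * 24.2
d = 0.2 + 0.242
d = 0.442 m

0.442


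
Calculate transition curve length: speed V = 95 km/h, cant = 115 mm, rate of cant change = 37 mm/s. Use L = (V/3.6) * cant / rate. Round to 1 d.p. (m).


Convert speed: V = 95 / 3.6 = 26.3889 m/s
L = 26.3889 * 115 / 37
L = 3034.7222 / 37
L = 82.0 m

82.0


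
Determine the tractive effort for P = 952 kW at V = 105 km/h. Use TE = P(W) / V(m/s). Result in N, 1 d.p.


Convert: P = 952 kW = 952000 W
V = 105 / 3.6 = 29.1667 m/s
TE = 952000 / 29.1667
TE = 32640.0 N

32640.0


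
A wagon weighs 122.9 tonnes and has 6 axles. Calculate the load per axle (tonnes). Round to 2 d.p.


Load per axle = total weight / number of axles
Load = 122.9 / 6
Load = 20.48 tonnes

20.48


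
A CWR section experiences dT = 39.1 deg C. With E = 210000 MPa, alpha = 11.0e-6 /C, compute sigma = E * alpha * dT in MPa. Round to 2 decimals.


sigma = E * alpha * dT
sigma = 210000 * 11.0e-6 * 39.1
sigma = 2.31 * 39.1
sigma = 90.32 MPa

90.32


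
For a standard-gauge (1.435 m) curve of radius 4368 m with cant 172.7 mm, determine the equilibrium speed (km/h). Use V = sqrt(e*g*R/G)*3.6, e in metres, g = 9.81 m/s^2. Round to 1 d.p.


Convert cant: e = 172.7 mm = 0.1727 m
V_ms = sqrt(0.1727 * 9.81 * 4368 / 1.435)
V_ms = sqrt(5156.939941) = 71.8118 m/s
V = 71.8118 * 3.6 = 258.5 km/h

258.5


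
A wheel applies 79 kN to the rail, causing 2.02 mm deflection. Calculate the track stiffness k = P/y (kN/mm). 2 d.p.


Track stiffness k = P / y
k = 79 / 2.02
k = 39.11 kN/mm

39.11


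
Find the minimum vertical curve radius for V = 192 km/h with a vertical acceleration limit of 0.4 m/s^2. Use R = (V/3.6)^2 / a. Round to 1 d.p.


Convert speed: V = 192 / 3.6 = 53.3333 m/s
V^2 = 2844.4444 m^2/s^2
R_v = 2844.4444 / 0.4
R_v = 7111.1 m

7111.1


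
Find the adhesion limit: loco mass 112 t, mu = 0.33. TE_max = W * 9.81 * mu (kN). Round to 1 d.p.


TE_max = W * g * mu
TE_max = 112 * 9.81 * 0.33
TE_max = 1098.72 * 0.33
TE_max = 362.6 kN

362.6


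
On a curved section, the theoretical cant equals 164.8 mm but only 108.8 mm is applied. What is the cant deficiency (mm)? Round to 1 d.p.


Cant deficiency = equilibrium cant - actual cant
CD = 164.8 - 108.8
CD = 56.0 mm

56.0


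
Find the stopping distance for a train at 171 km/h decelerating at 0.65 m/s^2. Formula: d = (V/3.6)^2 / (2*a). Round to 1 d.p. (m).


Convert speed: V = 171 / 3.6 = 47.5 m/s
V^2 = 2256.25
d = 2256.25 / (2 * 0.65)
d = 2256.25 / 1.3
d = 1735.6 m

1735.6


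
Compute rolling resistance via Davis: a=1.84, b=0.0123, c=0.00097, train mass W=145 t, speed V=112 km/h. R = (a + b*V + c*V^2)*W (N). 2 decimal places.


b*V = 0.0123 * 112 = 1.3776
c*V^2 = 0.00097 * 12544 = 12.16768
R_per_t = 1.84 + 1.3776 + 12.16768 = 15.38528 N/t
R_total = 15.38528 * 145 = 2230.87 N

2230.87


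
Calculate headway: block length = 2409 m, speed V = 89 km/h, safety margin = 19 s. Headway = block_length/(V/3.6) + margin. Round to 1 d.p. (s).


V = 89 / 3.6 = 24.7222 m/s
Block traversal time = 2409 / 24.7222 = 97.4427 s
Headway = 97.4427 + 19
Headway = 116.4 s

116.4


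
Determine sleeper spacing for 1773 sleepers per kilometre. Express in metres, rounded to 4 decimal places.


Spacing = 1000 m / number of sleepers
Spacing = 1000 / 1773
Spacing = 0.5640 m

0.5640


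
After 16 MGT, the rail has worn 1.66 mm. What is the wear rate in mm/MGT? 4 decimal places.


Wear rate = total wear / cumulative tonnage
Rate = 1.66 / 16
Rate = 0.1038 mm/MGT

0.1038


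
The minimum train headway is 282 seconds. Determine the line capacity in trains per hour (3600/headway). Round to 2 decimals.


Capacity = 3600 / headway
Capacity = 3600 / 282
Capacity = 12.77 trains/hour

12.77


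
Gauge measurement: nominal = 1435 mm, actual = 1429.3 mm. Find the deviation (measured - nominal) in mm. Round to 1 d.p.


Deviation = measured - nominal
Deviation = 1429.3 - 1435
Deviation = -5.7 mm

-5.7


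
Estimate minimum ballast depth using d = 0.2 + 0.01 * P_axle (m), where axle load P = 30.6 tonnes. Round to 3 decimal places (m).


d = 0.2 + 0.01 * 30.6
d = 0.2 + 0.306
d = 0.506 m

0.506


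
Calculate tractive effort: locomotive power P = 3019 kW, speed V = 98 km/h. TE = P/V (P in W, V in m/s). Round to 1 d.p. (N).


Convert: P = 3019 kW = 3019000 W
V = 98 / 3.6 = 27.2222 m/s
TE = 3019000 / 27.2222
TE = 110902.0 N

110902.0


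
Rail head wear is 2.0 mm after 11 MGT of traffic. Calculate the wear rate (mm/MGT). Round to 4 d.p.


Wear rate = total wear / cumulative tonnage
Rate = 2.0 / 11
Rate = 0.1818 mm/MGT

0.1818


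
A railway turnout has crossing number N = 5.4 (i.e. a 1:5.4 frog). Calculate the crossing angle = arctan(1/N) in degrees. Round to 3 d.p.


1/N = 1/5.4 = 0.185185
angle = arctan(0.185185) = 0.183111 rad
angle = 0.183111 * 180/pi = 10.491 degrees

10.491


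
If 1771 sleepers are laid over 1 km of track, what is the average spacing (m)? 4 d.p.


Spacing = 1000 m / number of sleepers
Spacing = 1000 / 1771
Spacing = 0.5647 m

0.5647


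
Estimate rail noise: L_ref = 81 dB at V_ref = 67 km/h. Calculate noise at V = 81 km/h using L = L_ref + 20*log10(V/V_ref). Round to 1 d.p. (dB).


V/V_ref = 81 / 67 = 1.208955
log10(1.208955) = 0.08241
20 * 0.08241 = 1.6482
L = 81 + 1.6482 = 82.6 dB

82.6


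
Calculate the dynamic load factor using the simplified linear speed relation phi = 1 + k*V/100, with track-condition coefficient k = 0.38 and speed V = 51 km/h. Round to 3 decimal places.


phi = 1 + k * V / 100
phi = 1 + 0.38 * 51 / 100
phi = 1 + 0.1938
phi = 1.194

1.194


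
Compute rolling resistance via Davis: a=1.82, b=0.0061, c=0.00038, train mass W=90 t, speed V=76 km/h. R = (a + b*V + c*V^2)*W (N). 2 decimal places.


b*V = 0.0061 * 76 = 0.4636
c*V^2 = 0.00038 * 5776 = 2.19488
R_per_t = 1.82 + 0.4636 + 2.19488 = 4.47848 N/t
R_total = 4.47848 * 90 = 403.06 N

403.06


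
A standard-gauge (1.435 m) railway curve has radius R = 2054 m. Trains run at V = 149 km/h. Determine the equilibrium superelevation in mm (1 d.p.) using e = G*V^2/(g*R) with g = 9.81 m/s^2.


Convert speed: V = 149 / 3.6 = 41.3889 m/s
Apply formula: e = 1.435 * 41.3889^2 / (9.81 * 2054)
e = 1.435 * 1713.0401 / 20149.74
e = 0.121997 m = 122.0 mm

122.0


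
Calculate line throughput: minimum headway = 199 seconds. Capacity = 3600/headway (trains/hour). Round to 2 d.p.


Capacity = 3600 / headway
Capacity = 3600 / 199
Capacity = 18.09 trains/hour

18.09


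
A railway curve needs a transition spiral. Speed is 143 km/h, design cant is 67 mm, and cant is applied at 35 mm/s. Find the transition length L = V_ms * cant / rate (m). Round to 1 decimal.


Convert speed: V = 143 / 3.6 = 39.7222 m/s
L = 39.7222 * 67 / 35
L = 2661.3889 / 35
L = 76.0 m

76.0


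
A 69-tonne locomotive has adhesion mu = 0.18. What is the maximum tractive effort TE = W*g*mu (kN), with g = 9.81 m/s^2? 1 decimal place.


TE_max = W * g * mu
TE_max = 69 * 9.81 * 0.18
TE_max = 676.89 * 0.18
TE_max = 121.8 kN

121.8


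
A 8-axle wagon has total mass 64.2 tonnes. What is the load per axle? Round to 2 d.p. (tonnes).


Load per axle = total weight / number of axles
Load = 64.2 / 8
Load = 8.03 tonnes

8.03


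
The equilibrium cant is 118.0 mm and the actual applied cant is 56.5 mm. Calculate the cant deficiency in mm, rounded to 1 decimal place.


Cant deficiency = equilibrium cant - actual cant
CD = 118.0 - 56.5
CD = 61.5 mm

61.5


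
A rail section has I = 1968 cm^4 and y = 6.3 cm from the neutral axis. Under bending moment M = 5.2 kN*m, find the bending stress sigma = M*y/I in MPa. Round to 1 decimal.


Convert units:
M = 5.2 kN*m = 5200000 N*mm
y = 6.3 cm = 63 mm
I = 1968 cm^4 = 19680000 mm^4
sigma = 5200000 * 63 / 19680000
sigma = 16.6 MPa

16.6


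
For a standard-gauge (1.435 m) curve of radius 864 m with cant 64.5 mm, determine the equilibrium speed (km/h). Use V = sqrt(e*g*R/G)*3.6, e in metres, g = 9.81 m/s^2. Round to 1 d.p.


Convert cant: e = 64.5 mm = 0.0645 m
V_ms = sqrt(0.0645 * 9.81 * 864 / 1.435)
V_ms = sqrt(380.969812) = 19.5184 m/s
V = 19.5184 * 3.6 = 70.3 km/h

70.3


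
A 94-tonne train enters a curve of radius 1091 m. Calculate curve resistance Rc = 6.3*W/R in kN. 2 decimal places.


Rc = 6.3 * W / R
Rc = 6.3 * 94 / 1091
Rc = 592.2 / 1091
Rc = 0.54 kN

0.54


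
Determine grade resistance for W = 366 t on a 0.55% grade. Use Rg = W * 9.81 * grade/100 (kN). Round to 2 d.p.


Rg = W * 9.81 * grade / 100
Rg = 366 * 9.81 * 0.55 / 100
Rg = 3590.46 * 0.0055
Rg = 19.75 kN

19.75


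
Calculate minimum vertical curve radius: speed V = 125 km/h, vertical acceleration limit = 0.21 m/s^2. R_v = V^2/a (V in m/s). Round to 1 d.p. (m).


Convert speed: V = 125 / 3.6 = 34.7222 m/s
V^2 = 1205.6327 m^2/s^2
R_v = 1205.6327 / 0.21
R_v = 5741.1 m

5741.1


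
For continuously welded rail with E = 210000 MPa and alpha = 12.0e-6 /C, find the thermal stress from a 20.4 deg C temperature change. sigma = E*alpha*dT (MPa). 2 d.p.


sigma = E * alpha * dT
sigma = 210000 * 12.0e-6 * 20.4
sigma = 2.52 * 20.4
sigma = 51.41 MPa

51.41


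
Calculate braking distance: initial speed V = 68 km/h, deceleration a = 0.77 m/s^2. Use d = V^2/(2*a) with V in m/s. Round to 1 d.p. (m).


Convert speed: V = 68 / 3.6 = 18.8889 m/s
V^2 = 356.7901
d = 356.7901 / (2 * 0.77)
d = 356.7901 / 1.54
d = 231.7 m

231.7


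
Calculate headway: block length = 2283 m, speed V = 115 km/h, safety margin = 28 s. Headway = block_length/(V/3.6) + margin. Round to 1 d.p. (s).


V = 115 / 3.6 = 31.9444 m/s
Block traversal time = 2283 / 31.9444 = 71.4678 s
Headway = 71.4678 + 28
Headway = 99.5 s

99.5


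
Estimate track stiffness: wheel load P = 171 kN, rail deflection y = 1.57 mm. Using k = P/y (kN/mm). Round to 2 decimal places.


Track stiffness k = P / y
k = 171 / 1.57
k = 108.92 kN/mm

108.92


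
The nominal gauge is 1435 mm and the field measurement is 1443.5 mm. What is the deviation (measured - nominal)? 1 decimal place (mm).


Deviation = measured - nominal
Deviation = 1443.5 - 1435
Deviation = 8.5 mm

8.5


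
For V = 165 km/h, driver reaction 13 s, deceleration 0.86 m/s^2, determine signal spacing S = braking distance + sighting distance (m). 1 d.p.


V = 165 / 3.6 = 45.8333 m/s
Braking distance = 45.8333^2 / (2*0.86) = 1221.334 m
Sighting distance = 45.8333 * 13 = 595.8333 m
S = 1221.334 + 595.8333 = 1817.2 m

1817.2


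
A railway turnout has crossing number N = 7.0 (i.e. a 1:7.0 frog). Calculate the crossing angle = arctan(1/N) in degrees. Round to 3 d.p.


1/N = 1/7.0 = 0.142857
angle = arctan(0.142857) = 0.141897 rad
angle = 0.141897 * 180/pi = 8.130 degrees

8.130


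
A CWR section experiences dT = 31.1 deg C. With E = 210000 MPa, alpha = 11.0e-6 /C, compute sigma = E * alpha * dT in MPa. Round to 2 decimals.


sigma = E * alpha * dT
sigma = 210000 * 11.0e-6 * 31.1
sigma = 2.31 * 31.1
sigma = 71.84 MPa

71.84


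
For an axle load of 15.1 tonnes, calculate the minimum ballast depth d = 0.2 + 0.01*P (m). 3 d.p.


d = 0.2 + 0.01 * 15.1
d = 0.2 + 0.151
d = 0.351 m

0.351


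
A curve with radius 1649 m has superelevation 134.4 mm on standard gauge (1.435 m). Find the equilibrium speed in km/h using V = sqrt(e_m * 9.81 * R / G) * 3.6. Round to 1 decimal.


Convert cant: e = 134.4 mm = 0.1344 m
V_ms = sqrt(0.1344 * 9.81 * 1649 / 1.435)
V_ms = sqrt(1515.085112) = 38.9241 m/s
V = 38.9241 * 3.6 = 140.1 km/h

140.1


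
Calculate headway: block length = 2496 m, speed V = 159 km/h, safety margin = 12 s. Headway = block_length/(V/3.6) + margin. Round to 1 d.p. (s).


V = 159 / 3.6 = 44.1667 m/s
Block traversal time = 2496 / 44.1667 = 56.5132 s
Headway = 56.5132 + 12
Headway = 68.5 s

68.5


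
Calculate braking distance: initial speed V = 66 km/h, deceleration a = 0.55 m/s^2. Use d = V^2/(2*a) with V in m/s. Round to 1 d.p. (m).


Convert speed: V = 66 / 3.6 = 18.3333 m/s
V^2 = 336.1111
d = 336.1111 / (2 * 0.55)
d = 336.1111 / 1.1
d = 305.6 m

305.6


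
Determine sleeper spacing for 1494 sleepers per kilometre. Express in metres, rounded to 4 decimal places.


Spacing = 1000 m / number of sleepers
Spacing = 1000 / 1494
Spacing = 0.6693 m

0.6693


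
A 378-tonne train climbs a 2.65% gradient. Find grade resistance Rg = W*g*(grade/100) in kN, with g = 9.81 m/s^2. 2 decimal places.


Rg = W * 9.81 * grade / 100
Rg = 378 * 9.81 * 2.65 / 100
Rg = 3708.18 * 0.0265
Rg = 98.27 kN

98.27


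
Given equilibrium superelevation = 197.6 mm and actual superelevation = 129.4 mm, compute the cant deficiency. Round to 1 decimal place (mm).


Cant deficiency = equilibrium cant - actual cant
CD = 197.6 - 129.4
CD = 68.2 mm

68.2


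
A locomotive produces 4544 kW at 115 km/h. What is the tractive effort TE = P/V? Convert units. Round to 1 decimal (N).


Convert: P = 4544 kW = 4544000 W
V = 115 / 3.6 = 31.9444 m/s
TE = 4544000 / 31.9444
TE = 142247.0 N

142247.0


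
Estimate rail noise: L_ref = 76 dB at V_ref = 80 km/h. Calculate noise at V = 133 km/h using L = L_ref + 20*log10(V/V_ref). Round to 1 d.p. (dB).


V/V_ref = 133 / 80 = 1.6625
log10(1.6625) = 0.220762
20 * 0.220762 = 4.4152
L = 76 + 4.4152 = 80.4 dB

80.4


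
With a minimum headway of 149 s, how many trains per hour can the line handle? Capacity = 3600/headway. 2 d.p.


Capacity = 3600 / headway
Capacity = 3600 / 149
Capacity = 24.16 trains/hour

24.16


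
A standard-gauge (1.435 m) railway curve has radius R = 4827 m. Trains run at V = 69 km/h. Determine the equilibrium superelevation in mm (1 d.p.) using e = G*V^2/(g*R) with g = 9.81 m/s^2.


Convert speed: V = 69 / 3.6 = 19.1667 m/s
Apply formula: e = 1.435 * 19.1667^2 / (9.81 * 4827)
e = 1.435 * 367.3611 / 47352.87
e = 0.011133 m = 11.1 mm

11.1


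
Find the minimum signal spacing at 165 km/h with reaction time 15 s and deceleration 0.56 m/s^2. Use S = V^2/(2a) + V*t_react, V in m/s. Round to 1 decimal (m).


V = 165 / 3.6 = 45.8333 m/s
Braking distance = 45.8333^2 / (2*0.56) = 1875.62 m
Sighting distance = 45.8333 * 15 = 687.5 m
S = 1875.62 + 687.5 = 2563.1 m

2563.1


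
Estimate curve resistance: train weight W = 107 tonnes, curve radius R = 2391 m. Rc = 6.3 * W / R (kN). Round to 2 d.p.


Rc = 6.3 * W / R
Rc = 6.3 * 107 / 2391
Rc = 674.1 / 2391
Rc = 0.28 kN

0.28


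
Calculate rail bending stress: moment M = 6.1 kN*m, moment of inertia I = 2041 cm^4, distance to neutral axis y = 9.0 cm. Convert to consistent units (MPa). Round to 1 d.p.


Convert units:
M = 6.1 kN*m = 6100000 N*mm
y = 9.0 cm = 90 mm
I = 2041 cm^4 = 20410000 mm^4
sigma = 6100000 * 90 / 20410000
sigma = 26.9 MPa

26.9


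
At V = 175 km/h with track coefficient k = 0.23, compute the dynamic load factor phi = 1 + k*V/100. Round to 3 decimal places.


phi = 1 + k * V / 100
phi = 1 + 0.23 * 175 / 100
phi = 1 + 0.4025
phi = 1.403

1.403


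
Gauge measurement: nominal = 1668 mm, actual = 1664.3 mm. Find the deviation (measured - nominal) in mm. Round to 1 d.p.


Deviation = measured - nominal
Deviation = 1664.3 - 1668
Deviation = -3.7 mm

-3.7


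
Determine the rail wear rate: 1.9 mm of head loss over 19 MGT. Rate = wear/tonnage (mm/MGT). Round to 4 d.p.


Wear rate = total wear / cumulative tonnage
Rate = 1.9 / 19
Rate = 0.1000 mm/MGT

0.1000


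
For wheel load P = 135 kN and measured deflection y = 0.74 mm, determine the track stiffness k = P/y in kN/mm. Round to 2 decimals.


Track stiffness k = P / y
k = 135 / 0.74
k = 182.43 kN/mm

182.43


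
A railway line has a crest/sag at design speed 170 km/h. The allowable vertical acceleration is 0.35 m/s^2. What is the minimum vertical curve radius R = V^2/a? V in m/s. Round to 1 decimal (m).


Convert speed: V = 170 / 3.6 = 47.2222 m/s
V^2 = 2229.9383 m^2/s^2
R_v = 2229.9383 / 0.35
R_v = 6371.3 m

6371.3


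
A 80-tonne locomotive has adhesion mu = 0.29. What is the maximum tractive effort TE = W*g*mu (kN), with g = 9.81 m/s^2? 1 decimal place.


TE_max = W * g * mu
TE_max = 80 * 9.81 * 0.29
TE_max = 784.8 * 0.29
TE_max = 227.6 kN

227.6


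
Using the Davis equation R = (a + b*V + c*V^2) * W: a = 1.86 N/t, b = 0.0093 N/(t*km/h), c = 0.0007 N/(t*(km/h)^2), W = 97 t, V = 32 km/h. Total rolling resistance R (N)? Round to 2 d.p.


b*V = 0.0093 * 32 = 0.2976
c*V^2 = 0.0007 * 1024 = 0.7168
R_per_t = 1.86 + 0.2976 + 0.7168 = 2.8744 N/t
R_total = 2.8744 * 97 = 278.82 N

278.82


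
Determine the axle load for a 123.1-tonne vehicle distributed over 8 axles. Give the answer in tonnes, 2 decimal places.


Load per axle = total weight / number of axles
Load = 123.1 / 8
Load = 15.39 tonnes

15.39


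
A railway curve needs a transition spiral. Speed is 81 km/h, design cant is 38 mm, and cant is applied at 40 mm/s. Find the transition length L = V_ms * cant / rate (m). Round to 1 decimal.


Convert speed: V = 81 / 3.6 = 22.5 m/s
L = 22.5 * 38 / 40
L = 855.0 / 40
L = 21.4 m

21.4


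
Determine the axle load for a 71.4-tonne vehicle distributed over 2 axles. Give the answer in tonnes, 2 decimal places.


Load per axle = total weight / number of axles
Load = 71.4 / 2
Load = 35.70 tonnes

35.70


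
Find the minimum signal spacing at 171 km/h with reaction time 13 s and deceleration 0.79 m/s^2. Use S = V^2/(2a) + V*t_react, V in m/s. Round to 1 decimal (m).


V = 171 / 3.6 = 47.5 m/s
Braking distance = 47.5^2 / (2*0.79) = 1428.0063 m
Sighting distance = 47.5 * 13 = 617.5 m
S = 1428.0063 + 617.5 = 2045.5 m

2045.5


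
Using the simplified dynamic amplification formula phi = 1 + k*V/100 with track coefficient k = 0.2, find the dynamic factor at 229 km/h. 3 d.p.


phi = 1 + k * V / 100
phi = 1 + 0.2 * 229 / 100
phi = 1 + 0.458
phi = 1.458

1.458


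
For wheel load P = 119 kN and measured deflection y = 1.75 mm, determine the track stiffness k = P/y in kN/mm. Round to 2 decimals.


Track stiffness k = P / y
k = 119 / 1.75
k = 68.00 kN/mm

68.00


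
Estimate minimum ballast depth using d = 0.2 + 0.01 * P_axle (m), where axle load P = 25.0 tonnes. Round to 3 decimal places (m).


d = 0.2 + 0.01 * 25.0
d = 0.2 + 0.25
d = 0.450 m

0.450


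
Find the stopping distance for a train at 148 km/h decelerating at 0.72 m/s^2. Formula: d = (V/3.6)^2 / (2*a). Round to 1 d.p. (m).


Convert speed: V = 148 / 3.6 = 41.1111 m/s
V^2 = 1690.1235
d = 1690.1235 / (2 * 0.72)
d = 1690.1235 / 1.44
d = 1173.7 m

1173.7


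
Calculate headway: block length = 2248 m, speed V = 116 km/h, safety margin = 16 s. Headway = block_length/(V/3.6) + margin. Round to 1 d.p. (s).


V = 116 / 3.6 = 32.2222 m/s
Block traversal time = 2248 / 32.2222 = 69.7655 s
Headway = 69.7655 + 16
Headway = 85.8 s

85.8


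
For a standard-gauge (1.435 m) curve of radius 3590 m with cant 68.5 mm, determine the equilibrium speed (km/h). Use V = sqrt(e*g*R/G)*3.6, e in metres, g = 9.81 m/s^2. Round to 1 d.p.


Convert cant: e = 68.5 mm = 0.0685 m
V_ms = sqrt(0.0685 * 9.81 * 3590 / 1.435)
V_ms = sqrt(1681.133206) = 41.0016 m/s
V = 41.0016 * 3.6 = 147.6 km/h

147.6


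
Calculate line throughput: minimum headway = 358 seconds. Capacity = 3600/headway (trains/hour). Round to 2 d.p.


Capacity = 3600 / headway
Capacity = 3600 / 358
Capacity = 10.06 trains/hour

10.06


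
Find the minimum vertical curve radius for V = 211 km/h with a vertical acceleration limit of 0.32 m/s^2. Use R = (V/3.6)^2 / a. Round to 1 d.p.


Convert speed: V = 211 / 3.6 = 58.6111 m/s
V^2 = 3435.2623 m^2/s^2
R_v = 3435.2623 / 0.32
R_v = 10735.2 m

10735.2


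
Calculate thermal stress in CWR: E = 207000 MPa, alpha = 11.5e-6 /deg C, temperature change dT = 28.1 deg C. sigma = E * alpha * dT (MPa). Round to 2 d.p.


sigma = E * alpha * dT
sigma = 207000 * 11.5e-6 * 28.1
sigma = 2.3805 * 28.1
sigma = 66.89 MPa

66.89


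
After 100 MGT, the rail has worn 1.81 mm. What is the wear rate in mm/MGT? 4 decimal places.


Wear rate = total wear / cumulative tonnage
Rate = 1.81 / 100
Rate = 0.0181 mm/MGT

0.0181


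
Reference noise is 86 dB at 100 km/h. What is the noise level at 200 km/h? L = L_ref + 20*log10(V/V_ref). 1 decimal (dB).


V/V_ref = 200 / 100 = 2.0
log10(2.0) = 0.30103
20 * 0.30103 = 6.0206
L = 86 + 6.0206 = 92.0 dB

92.0


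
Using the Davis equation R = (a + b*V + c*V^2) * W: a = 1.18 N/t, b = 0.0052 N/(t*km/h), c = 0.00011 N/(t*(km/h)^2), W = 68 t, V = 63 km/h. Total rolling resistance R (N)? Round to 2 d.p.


b*V = 0.0052 * 63 = 0.3276
c*V^2 = 0.00011 * 3969 = 0.43659
R_per_t = 1.18 + 0.3276 + 0.43659 = 1.94419 N/t
R_total = 1.94419 * 68 = 132.20 N

132.20
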